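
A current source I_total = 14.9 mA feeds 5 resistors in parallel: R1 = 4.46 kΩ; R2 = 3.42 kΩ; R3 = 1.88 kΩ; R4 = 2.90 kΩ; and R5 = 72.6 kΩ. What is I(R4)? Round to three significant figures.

I ≈ 3.65 mA

Total conductance ΣG = 1/4.46 + 1/3.42 + 1/1.88 + 1/2.90 + 1/72.6 = 1.407 (units of 1/kΩ).
Current divider: I(R4) = I_total · G_k/ΣG = 14.9 × (0.3448/1.407) = 14.9 × 0.2451 = 3.651 mA.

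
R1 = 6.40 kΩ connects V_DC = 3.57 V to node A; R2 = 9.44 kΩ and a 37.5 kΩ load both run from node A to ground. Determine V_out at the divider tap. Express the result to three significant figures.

V_out ≈ 1.93 V

The load sits in parallel with R2, giving an effective lower resistance R2' = R2·R_L/(R2+R_L) = 7.542 kΩ.
Voltage divider with the loaded lower leg: V_out = 3.57 × 7.542/(6.40 + 7.542) = 3.57 × 0.5409 = 1.931 V.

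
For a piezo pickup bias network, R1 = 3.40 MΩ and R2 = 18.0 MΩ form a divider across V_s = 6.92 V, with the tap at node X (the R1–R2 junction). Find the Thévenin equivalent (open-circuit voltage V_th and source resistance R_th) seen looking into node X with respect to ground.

V_th ≈ 5.82 V, R_th ≈ 2.86 MΩ

V_th is the unloaded tap voltage: V_s · R2/(R1+R2) = 6.92 × 0.8411 = 5.821 V.
Looking into X with the source shorted: R_th = R1·R2/(R1+R2) = 3.400 × 18.0/21.40 = 2.860 MΩ.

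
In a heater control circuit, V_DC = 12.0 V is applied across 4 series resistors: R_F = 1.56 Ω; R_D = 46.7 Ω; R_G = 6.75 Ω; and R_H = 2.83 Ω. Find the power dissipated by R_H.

P ≈ 0.122 W

Series current I = V_DC/ΣR = 12.0/57.84 = 0.2075 A.
V(R_H) = I·R = 0.5871 V; P = V·I = 0.5871 × 0.2075 = 0.1218 W.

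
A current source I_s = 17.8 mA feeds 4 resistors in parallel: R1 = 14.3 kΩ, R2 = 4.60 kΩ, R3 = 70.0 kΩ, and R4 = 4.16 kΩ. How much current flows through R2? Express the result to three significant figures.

I ≈ 7.14 mA

Conductances: ΣG = 1/14.3 + 1/4.60 + 1/70.0 + 1/4.16 = 0.5420 (1/kΩ).
R2 takes the fraction G_k/ΣG = 0.2174/0.5420 = 0.4011, so I = 17.8 × 0.4011 = 7.140 mA.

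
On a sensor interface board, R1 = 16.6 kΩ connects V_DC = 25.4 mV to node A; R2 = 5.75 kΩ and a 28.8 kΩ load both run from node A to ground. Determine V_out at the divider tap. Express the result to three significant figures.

V_out ≈ 5.69 mV

First combine the lower leg with the load: R2 ‖ R_L = 4.793 kΩ.
Then V_out = V_DC · R2'/(R1 + R2') = 25.4 × 4.793/21.39 = 5.691 mV.
(Unloaded it would be 6.53 mV; the load pulls it down.)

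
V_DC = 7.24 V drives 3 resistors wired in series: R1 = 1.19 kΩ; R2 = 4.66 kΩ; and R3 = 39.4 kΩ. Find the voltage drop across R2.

V ≈ 0.746 V

Series total: ΣR = 1.19 + 4.66 + 39.4 = 45.25 kΩ.
By the voltage-divider rule, V = 7.24 × 4.660/45.25 = 0.7456 V.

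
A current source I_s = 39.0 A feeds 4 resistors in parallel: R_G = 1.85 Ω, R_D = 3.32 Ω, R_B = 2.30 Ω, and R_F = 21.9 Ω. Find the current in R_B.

I ≈ 12.8 A

ΣG = 1/1.85 + 1/3.32 + 1/2.30 + 1/21.9 = 1.322.
Current divider: I(R_B) = I_s · G_k/ΣG = 39.0 × (0.4348/1.322) = 39.0 × 0.3288 = 12.82 A.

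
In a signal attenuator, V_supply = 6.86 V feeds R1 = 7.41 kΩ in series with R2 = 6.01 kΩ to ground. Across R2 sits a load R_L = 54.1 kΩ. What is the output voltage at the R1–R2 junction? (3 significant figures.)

V_out ≈ 2.89 V

First combine the lower leg with the load: R2 ‖ R_L = 5.409 kΩ.
Then V_out = V_supply · R2'/(R1 + R2') = 6.86 × 5.409/12.82 = 2.895 V.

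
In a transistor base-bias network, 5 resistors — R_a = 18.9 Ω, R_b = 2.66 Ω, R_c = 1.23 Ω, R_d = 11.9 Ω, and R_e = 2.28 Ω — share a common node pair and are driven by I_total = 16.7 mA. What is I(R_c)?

I ≈ 7.69 mA

Conductances: ΣG = 1/18.9 + 1/2.66 + 1/1.23 + 1/11.9 + 1/2.28 = 1.764 (1/Ω).
By the current-divider rule, I = I_total · G_k/ΣG = 16.7 × 0.4608 = 7.695 mA.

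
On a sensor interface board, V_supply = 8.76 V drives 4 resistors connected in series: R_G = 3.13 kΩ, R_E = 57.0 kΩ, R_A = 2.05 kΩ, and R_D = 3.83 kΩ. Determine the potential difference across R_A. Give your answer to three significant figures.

Total series resistance ΣR = 3.13 + 57.0 + 2.05 + 3.83 = 66.01 kΩ.
V = V_supply · R/ΣR = 8.76 × 0.03106 = 0.2720 V.

V ≈ 0.272 V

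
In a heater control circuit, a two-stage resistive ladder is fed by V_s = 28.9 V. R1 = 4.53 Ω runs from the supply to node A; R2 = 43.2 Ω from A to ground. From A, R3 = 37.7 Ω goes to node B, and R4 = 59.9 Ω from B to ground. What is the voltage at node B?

Looking into the second stage from A: R3 + R4 = 97.60 Ω appears in parallel with R2.
R2 ‖ (R3+R4) = 29.95 Ω.
First divider: V_A = V_s · 29.95/(4.53 + 29.95) = 25.10 V.
V_B = V_A × 0.6137 = 15.41 V.

V_B ≈ 15.4 V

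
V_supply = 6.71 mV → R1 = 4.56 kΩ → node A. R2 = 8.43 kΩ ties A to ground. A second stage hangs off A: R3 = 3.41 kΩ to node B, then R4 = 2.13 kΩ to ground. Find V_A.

V_A ≈ 2.84 mV

The second stage (R3 + R4 = 5.540 kΩ) loads node A in parallel with R2.
R2 ‖ (R3+R4) = 3.343 kΩ.
First divider: V_A = V_supply · 3.343/(4.56 + 3.343) = 2.838 mV.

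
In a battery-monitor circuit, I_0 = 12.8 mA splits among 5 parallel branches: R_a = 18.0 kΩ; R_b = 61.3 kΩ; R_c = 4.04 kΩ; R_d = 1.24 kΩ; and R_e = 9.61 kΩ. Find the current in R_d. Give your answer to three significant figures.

Total conductance ΣG = 1/18.0 + 1/61.3 + 1/4.04 + 1/1.24 + 1/9.61 = 1.230 (units of 1/kΩ).
By the current-divider rule, I = I_0 · G_k/ΣG = 12.8 × 0.6557 = 8.393 mA.

I ≈ 8.39 mA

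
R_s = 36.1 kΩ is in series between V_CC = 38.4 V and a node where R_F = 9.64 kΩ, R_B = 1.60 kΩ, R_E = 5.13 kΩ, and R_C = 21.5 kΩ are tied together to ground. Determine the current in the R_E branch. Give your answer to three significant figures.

Parallel bank: R_p = 1/(1/9.64 + 1/1.60 + 1/5.13 + 1/21.5) = 1.031 kΩ.
V_A = 38.4 × 1.031/37.13 = 1.066 V.
Branch current I = V_A/R_E = 1.066/5.13 = 0.2078 mA.

I ≈ 0.208 mA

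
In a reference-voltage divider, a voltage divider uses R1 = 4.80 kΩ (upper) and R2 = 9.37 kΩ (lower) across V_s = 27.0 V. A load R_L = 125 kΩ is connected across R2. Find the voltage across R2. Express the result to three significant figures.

V_out ≈ 17.4 V

First combine the lower leg with the load: R2 ‖ R_L = 8.717 kΩ.
Then V_out = V_s · R2'/(R1 + R2') = 27.0 × 8.717/13.52 = 17.41 V.
(Unloaded it would be 17.9 V; the load pulls it down.)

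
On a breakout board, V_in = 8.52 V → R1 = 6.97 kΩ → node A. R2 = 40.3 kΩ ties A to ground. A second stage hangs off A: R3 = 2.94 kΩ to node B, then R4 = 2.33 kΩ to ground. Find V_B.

The second stage (R3 + R4 = 5.270 kΩ) loads node A in parallel with R2.
Effective lower resistance at A: R2 ‖ 5.270 = 4.661 kΩ.
So V_A = 8.52 × 0.4007 = 3.414 V.
Then the unloaded second divider: V_B = V_A × R4/(R3+R4) = 3.414 × 0.4421 = 1.509 V.

V_B ≈ 1.51 V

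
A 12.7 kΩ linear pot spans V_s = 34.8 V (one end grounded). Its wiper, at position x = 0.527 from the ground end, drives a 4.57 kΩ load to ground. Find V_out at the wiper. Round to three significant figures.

The pot divides into 6.007 kΩ above the wiper and 6.693 kΩ below.
(x·R_p) ‖ R_L = 2.716 kΩ.
Then V_out = V_s · 2.716/(6.007 + 2.716) = 10.83 V.
(Unloaded: V_out = x·V_s = 18.3 V.)

V_out ≈ 10.8 V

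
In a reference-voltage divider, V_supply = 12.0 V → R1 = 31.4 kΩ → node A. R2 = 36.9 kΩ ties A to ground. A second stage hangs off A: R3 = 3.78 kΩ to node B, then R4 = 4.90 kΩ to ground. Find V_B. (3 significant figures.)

Looking into the second stage from A: R3 + R4 = 8.680 kΩ appears in parallel with R2.
R2 ‖ (R3+R4) = 7.027 kΩ.
So V_A = 12.0 × 0.1829 = 2.194 V.
Then the unloaded second divider: V_B = V_A × R4/(R3+R4) = 2.194 × 0.5645 = 1.239 V.

V_B ≈ 1.24 V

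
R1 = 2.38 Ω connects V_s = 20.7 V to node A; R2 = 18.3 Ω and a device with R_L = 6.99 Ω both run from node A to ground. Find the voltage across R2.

First combine the lower leg with the load: R2 ‖ R_L = 5.058 Ω.
Voltage divider with the loaded lower leg: V_out = 20.7 × 5.058/(2.38 + 5.058) = 20.7 × 0.6800 = 14.08 V.
(Unloaded it would be 18.3 V; the load pulls it down.)

V_out ≈ 14.1 V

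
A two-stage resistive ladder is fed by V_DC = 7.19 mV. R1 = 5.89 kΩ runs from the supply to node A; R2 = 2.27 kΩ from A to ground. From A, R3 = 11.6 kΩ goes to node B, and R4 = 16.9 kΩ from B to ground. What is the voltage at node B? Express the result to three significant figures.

V_B ≈ 1.12 mV

Node A sees R2 in parallel with the series input of stage 2, R3 + R4 = 28.50 kΩ.
R2 ‖ (R3+R4) = 2.103 kΩ.
So V_A = 7.19 × 0.2631 = 1.891 mV.
V_B = V_A × 0.5930 = 1.122 mV.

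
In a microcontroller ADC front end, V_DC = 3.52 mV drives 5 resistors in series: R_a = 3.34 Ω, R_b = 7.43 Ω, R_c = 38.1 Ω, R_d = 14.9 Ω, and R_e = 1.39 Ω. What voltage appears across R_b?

Series total: ΣR = 3.34 + 7.43 + 38.1 + 14.9 + 1.39 = 65.16 Ω.
Voltage divider: V = V_DC · (7.430 / 65.16) = 3.52 × 0.1140 = 0.4014 mV.

V ≈ 0.401 mV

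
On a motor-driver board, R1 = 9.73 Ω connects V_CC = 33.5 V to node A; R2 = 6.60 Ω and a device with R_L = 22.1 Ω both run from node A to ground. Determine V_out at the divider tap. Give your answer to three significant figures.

R2 ‖ R_L = (6.60 × 22.1)/(6.60 + 22.1) = 5.082 Ω.
Then V_out = V_CC · R2'/(R1 + R2') = 33.5 × 5.082/14.81 = 11.49 V.

V_out ≈ 11.5 V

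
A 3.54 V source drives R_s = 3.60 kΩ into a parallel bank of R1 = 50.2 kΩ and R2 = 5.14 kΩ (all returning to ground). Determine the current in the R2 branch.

I ≈ 0.389 mA

Combine the parallel branches: R_p = (1/50.2 + 1/5.14)⁻¹ = 4.663 kΩ.
V_A by voltage divider: V_A = 3.54 × 4.663/(3.60 + 4.663) = 1.998 V.
I(R2) = V_A / R2 = 1.998/5.14 = 0.3886 mA.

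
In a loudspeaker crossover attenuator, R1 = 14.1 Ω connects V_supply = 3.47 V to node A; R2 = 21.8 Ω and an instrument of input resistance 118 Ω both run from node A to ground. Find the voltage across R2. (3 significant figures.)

V_out ≈ 1.96 V

The load sits in parallel with R2, giving an effective lower resistance R2' = R2·R_L/(R2+R_L) = 18.40 Ω.
Then V_out = V_supply · R2'/(R1 + R2') = 3.47 × 18.40/32.50 = 1.965 V.
(Unloaded it would be 2.11 V; the load pulls it down.)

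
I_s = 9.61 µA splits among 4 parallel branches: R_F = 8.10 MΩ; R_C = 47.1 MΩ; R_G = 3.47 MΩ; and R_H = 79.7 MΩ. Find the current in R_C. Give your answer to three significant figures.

ΣG = 1/8.10 + 1/47.1 + 1/3.47 + 1/79.7 = 0.4454.
By the current-divider rule, I = I_s · G_k/ΣG = 9.61 × 0.04767 = 0.4581 µA.

I ≈ 0.458 µA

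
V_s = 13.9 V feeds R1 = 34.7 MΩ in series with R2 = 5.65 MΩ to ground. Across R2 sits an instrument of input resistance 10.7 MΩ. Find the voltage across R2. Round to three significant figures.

First combine the lower leg with the load: R2 ‖ R_L = 3.698 MΩ.
Then V_out = V_s · R2'/(R1 + R2') = 13.9 × 3.698/38.40 = 1.339 V.
(Unloaded it would be 1.95 V; the load pulls it down.)

V_out ≈ 1.34 V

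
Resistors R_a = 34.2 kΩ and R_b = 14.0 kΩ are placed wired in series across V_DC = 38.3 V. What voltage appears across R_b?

Total series resistance ΣR = 34.2 + 14.0 = 48.20 kΩ.
By the voltage-divider rule, V = 38.3 × 14.00/48.20 = 11.12 V.

V ≈ 11.1 V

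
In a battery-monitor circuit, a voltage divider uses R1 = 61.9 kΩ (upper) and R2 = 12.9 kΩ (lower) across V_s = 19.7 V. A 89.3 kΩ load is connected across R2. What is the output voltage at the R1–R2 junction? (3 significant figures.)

V_out ≈ 3.03 V

First combine the lower leg with the load: R2 ‖ R_L = 11.27 kΩ.
Voltage divider with the loaded lower leg: V_out = 19.7 × 11.27/(61.9 + 11.27) = 19.7 × 0.1540 = 3.035 V.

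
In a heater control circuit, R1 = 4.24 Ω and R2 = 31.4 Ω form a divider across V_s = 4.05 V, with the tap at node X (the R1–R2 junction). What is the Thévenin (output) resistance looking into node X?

With V_s suppressed (replaced by a short), R_th = R1 ‖ R2 = (4.240 × 31.4)/(4.240 + 31.4) = 3.736 Ω.

R_th ≈ 3.74 Ω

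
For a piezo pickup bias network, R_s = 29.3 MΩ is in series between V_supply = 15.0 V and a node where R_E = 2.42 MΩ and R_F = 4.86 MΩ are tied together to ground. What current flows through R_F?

Combine the parallel branches: R_p = (1/2.42 + 1/4.86)⁻¹ = 1.616 MΩ.
Node voltage V_A = V_supply · R_p/(R_s + R_p) = 15.0 × 0.05226 = 0.7839 V.
I(R_F) = V_A / R_F = 0.7839/4.86 = 0.1613 µA.

I ≈ 0.161 µA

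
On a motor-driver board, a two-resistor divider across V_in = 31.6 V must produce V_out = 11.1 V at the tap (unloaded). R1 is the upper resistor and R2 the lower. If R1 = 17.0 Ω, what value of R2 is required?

Required fraction k = V_out/V_in = 0.3513.
So R2 = R1 · V_out/(V_in − V_out) = 17.0 × 11.1/(31.6 − 11.1) = 17.0 × 0.5415 = 9.205 Ω.

R2 ≈ 9.20 Ω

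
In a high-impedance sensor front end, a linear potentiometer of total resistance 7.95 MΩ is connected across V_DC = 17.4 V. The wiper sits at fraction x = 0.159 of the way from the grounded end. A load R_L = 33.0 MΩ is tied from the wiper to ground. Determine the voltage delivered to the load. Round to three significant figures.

V_out ≈ 2.68 V

Lower segment x·R_p = 1.264 MΩ; upper segment (1−x)·R_p = 6.686 MΩ.
Lower segment in parallel with the load: 1.264 ‖ 33.0 = 1.217 MΩ.
Loaded-divider output: V_out = 17.4 × 0.1540 = 2.680 V.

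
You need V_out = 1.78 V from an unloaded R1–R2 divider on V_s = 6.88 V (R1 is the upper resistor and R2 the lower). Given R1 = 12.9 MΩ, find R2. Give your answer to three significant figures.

V_out/V_s = R2/(R1+R2) = 0.2587.
R2 = R1 · 0.2587/(1 − 0.2587) = 4.502 MΩ.

R2 ≈ 4.50 MΩ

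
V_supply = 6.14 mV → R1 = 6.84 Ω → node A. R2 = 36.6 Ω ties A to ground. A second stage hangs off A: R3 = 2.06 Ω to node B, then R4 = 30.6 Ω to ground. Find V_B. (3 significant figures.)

The second stage (R3 + R4 = 32.66 Ω) loads node A in parallel with R2.
Effective lower resistance at A: R2 ‖ 32.66 = 17.26 Ω.
So V_A = 6.14 × 0.7162 = 4.397 mV.
Stage 2 is unloaded, so V_B = V_A · R4/(R3+R4) = 4.397 × 30.6/32.66 = 4.120 mV.

V_B ≈ 4.12 mV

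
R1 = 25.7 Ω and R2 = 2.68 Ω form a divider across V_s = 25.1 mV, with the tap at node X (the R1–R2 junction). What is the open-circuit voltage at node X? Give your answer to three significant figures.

Open-circuit (no load on X): V_th = V_s · R2/(R1 + R2) = 25.1 × 2.68/(25.70 + 2.68) = 2.370 mV.

V_th ≈ 2.37 mV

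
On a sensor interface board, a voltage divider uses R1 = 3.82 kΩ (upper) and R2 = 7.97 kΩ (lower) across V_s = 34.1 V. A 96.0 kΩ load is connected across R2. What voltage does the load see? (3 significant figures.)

First combine the lower leg with the load: R2 ‖ R_L = 7.359 kΩ.
Then V_out = V_s · R2'/(R1 + R2') = 34.1 × 7.359/11.18 = 22.45 V.

V_out ≈ 22.4 V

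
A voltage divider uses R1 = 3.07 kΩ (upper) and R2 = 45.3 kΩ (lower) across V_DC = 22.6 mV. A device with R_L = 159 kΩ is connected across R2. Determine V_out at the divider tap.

V_out ≈ 20.8 mV

First combine the lower leg with the load: R2 ‖ R_L = 35.26 kΩ.
Voltage divider with the loaded lower leg: V_out = 22.6 × 35.26/(3.07 + 35.26) = 22.6 × 0.9199 = 20.79 mV.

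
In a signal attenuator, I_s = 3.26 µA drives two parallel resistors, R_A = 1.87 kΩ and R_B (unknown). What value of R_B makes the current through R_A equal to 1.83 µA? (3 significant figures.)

Two-branch current divider: I_A = I_s · R_B/(R_A + R_B).
With f = 0.5613, R_B = R_A · f/(1−f) = 1.87 × 1.280 = 2.393 kΩ.

R_B ≈ 2.39 kΩ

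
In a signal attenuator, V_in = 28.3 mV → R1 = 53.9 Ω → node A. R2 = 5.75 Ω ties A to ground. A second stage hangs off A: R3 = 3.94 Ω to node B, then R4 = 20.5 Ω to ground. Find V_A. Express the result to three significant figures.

The second stage (R3 + R4 = 24.44 Ω) loads node A in parallel with R2.
Effective lower resistance at A: R2 ‖ 24.44 = 4.655 Ω.
So V_A = 28.3 × 0.07950 = 2.250 mV.

V_A ≈ 2.25 mV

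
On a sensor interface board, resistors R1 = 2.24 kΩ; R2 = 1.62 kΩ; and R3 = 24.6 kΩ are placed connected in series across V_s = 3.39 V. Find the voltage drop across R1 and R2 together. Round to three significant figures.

Series total: ΣR = 2.24 + 1.62 + 24.6 = 28.46 kΩ.
R_{R1..R2} = 2.24 + 1.62 = 3.860 kΩ.
By the voltage-divider rule, V = 3.39 × 3.860/28.46 = 0.4598 V.

V ≈ 0.460 V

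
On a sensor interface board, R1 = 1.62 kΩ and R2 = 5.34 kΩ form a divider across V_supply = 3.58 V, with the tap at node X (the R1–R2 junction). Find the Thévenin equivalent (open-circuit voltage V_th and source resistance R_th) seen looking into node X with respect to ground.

V_th is the unloaded tap voltage: V_supply · R2/(R1+R2) = 3.58 × 0.7672 = 2.747 V.
Looking into X with the source shorted: R_th = R1·R2/(R1+R2) = 1.620 × 5.34/6.960 = 1.243 kΩ.

V_th ≈ 2.75 V, R_th ≈ 1.24 kΩ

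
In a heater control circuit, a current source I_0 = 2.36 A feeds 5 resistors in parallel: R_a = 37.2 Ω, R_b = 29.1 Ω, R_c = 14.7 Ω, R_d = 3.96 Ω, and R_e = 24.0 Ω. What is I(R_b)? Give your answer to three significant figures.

ΣG = 1/37.2 + 1/29.1 + 1/14.7 + 1/3.96 + 1/24.0 = 0.4235.
R_b takes the fraction G_k/ΣG = 0.03436/0.4235 = 0.08115, so I = 2.36 × 0.08115 = 0.1915 A.

I ≈ 0.192 A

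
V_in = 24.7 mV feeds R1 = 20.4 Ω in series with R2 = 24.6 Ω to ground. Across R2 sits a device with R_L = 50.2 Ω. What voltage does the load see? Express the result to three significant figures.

V_out ≈ 11.0 mV

First combine the lower leg with the load: R2 ‖ R_L = 16.51 Ω.
Voltage divider with the loaded lower leg: V_out = 24.7 × 16.51/(20.4 + 16.51) = 24.7 × 0.4473 = 11.05 mV.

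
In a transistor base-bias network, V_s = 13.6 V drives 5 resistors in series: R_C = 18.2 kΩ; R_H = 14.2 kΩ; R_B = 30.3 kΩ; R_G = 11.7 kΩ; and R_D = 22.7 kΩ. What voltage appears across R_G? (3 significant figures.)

ΣR = 18.2 + 14.2 + 30.3 + 11.7 + 22.7 = 97.10 kΩ.
V = V_s · R/ΣR = 13.6 × 0.1205 = 1.639 V.

V ≈ 1.64 V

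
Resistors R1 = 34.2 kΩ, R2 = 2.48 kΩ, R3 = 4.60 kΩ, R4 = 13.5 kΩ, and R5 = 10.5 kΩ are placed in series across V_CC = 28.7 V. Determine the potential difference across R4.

V ≈ 5.94 V

ΣR = 34.2 + 2.48 + 4.60 + 13.5 + 10.5 = 65.28 kΩ.
Voltage divider: V = V_CC · (13.50 / 65.28) = 28.7 × 0.2068 = 5.935 V.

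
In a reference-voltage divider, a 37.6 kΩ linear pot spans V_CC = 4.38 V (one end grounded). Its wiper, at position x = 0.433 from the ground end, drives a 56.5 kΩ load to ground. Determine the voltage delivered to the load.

Lower segment x·R_p = 16.28 kΩ; upper segment (1−x)·R_p = 21.32 kΩ.
(x·R_p) ‖ R_L = 12.64 kΩ.
Then V_out = V_CC · 12.64/(21.32 + 12.64) = 1.630 V.

V_out ≈ 1.63 V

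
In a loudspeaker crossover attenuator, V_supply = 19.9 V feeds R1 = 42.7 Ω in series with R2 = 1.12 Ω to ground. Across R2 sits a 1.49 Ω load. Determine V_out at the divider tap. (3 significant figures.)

The load sits in parallel with R2, giving an effective lower resistance R2' = R2·R_L/(R2+R_L) = 0.6394 Ω.
Now apply the divider: V_out = 19.9 × 0.01475 = 0.2936 V.

V_out ≈ 0.294 V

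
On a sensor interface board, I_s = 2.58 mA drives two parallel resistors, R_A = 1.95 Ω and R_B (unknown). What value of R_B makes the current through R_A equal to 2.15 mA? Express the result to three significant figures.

R_B ≈ 9.75 Ω

Two-branch current divider: I_A = I_s · R_B/(R_A + R_B).
2.15/2.58 = R_B/(R_A + R_B) → R_B = R_A · (0.8333)/(1 − 0.8333) = 1.95 × 5.000 = 9.750 Ω.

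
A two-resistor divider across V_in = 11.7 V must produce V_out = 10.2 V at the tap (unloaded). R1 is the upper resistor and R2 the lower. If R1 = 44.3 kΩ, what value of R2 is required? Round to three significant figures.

The divider ratio is R2/(R1+R2) = 10.2/11.7 = 0.8718.
So R2 = R1 · V_out/(V_in − V_out) = 44.3 × 10.2/(11.7 − 10.2) = 44.3 × 6.800 = 301.2 kΩ.

R2 ≈ 301 kΩ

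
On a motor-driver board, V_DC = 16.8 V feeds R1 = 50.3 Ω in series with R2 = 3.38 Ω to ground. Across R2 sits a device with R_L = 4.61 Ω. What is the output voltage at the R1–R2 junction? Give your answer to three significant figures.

V_out ≈ 0.627 V

First combine the lower leg with the load: R2 ‖ R_L = 1.950 Ω.
Then V_out = V_DC · R2'/(R1 + R2') = 16.8 × 1.950/52.25 = 0.6270 V.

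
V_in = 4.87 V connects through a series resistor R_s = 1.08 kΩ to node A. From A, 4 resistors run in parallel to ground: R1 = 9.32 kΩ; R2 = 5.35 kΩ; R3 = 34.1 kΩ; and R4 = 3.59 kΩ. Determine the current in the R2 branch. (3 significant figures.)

Equivalent of the parallel group: R_p = 1.661 kΩ.
V_A = 4.87 × 1.661/2.741 = 2.951 V.
Branch current I = V_A/R2 = 2.951/5.35 = 0.5516 mA.
(Check via current divider: I_total = 1.777 mA; share G_k/ΣG = 0.3104 → same result.)

I ≈ 0.552 mA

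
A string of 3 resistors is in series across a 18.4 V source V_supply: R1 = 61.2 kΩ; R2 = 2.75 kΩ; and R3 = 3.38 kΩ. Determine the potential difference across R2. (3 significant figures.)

ΣR = 61.2 + 2.75 + 3.38 = 67.33 kΩ.
Voltage divider: V = V_supply · (2.750 / 67.33) = 18.4 × 0.04084 = 0.7515 V.

V ≈ 0.752 V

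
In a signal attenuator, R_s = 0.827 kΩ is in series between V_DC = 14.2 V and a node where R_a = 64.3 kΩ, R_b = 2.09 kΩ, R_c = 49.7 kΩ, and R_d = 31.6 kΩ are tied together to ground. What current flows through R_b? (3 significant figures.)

I ≈ 4.68 mA

Parallel bank: R_p = 1/(1/64.3 + 1/2.09 + 1/49.7 + 1/31.6) = 1.832 kΩ.
V_A = 14.2 × 1.832/2.659 = 9.784 V.
Branch current I = V_A/R_b = 9.784/2.09 = 4.681 mA.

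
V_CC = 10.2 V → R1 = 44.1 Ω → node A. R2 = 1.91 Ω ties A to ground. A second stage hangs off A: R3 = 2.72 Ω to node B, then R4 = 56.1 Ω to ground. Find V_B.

Node A sees R2 in parallel with the series input of stage 2, R3 + R4 = 58.82 Ω.
R2 ‖ (R3+R4) = 1.850 Ω.
V_A = 10.2 × 1.850/(44.1 + 1.850) = 0.4106 V.
Stage 2 is unloaded, so V_B = V_A · R4/(R3+R4) = 0.4106 × 56.1/58.82 = 0.3917 V.

V_B ≈ 0.392 V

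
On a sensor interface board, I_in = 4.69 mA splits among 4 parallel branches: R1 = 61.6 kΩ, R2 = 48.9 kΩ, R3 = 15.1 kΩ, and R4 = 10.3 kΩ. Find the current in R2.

I ≈ 0.480 mA

Total conductance ΣG = 1/61.6 + 1/48.9 + 1/15.1 + 1/10.3 = 0.2000 (units of 1/kΩ).
R2 takes the fraction G_k/ΣG = 0.02045/0.2000 = 0.1023, so I = 4.69 × 0.1023 = 0.4796 mA.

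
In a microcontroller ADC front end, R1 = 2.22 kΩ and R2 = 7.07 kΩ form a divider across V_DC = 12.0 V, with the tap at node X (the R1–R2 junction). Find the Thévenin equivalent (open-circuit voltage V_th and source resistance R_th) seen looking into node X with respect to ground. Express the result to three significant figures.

Open-circuit (no load on X): V_th = V_DC · R2/(R1 + R2) = 12.0 × 7.07/(2.220 + 7.07) = 9.132 V.
Looking into X with the source shorted: R_th = R1·R2/(R1+R2) = 2.220 × 7.07/9.290 = 1.689 kΩ.

V_th ≈ 9.13 V, R_th ≈ 1.69 kΩ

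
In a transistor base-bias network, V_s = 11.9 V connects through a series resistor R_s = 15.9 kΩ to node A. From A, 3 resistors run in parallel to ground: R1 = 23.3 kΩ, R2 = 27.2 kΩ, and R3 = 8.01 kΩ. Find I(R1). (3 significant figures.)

Combine the parallel branches: R_p = (1/23.3 + 1/27.2 + 1/8.01)⁻¹ = 4.889 kΩ.
V_A by voltage divider: V_A = 11.9 × 4.889/(15.9 + 4.889) = 2.799 V.
I(R1) = V_A / R1 = 2.799/23.3 = 0.1201 mA.

I ≈ 0.120 mA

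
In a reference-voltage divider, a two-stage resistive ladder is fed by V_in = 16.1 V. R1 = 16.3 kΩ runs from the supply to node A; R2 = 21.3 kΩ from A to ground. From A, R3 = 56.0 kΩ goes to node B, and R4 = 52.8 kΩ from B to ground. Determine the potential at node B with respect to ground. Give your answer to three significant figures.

Looking into the second stage from A: R3 + R4 = 108.8 kΩ appears in parallel with R2.
Effective lower resistance at A: R2 ‖ 108.8 = 17.81 kΩ.
First divider: V_A = V_in · 17.81/(16.3 + 17.81) = 8.407 V.
Then the unloaded second divider: V_B = V_A × R4/(R3+R4) = 8.407 × 0.4853 = 4.080 V.

V_B ≈ 4.08 V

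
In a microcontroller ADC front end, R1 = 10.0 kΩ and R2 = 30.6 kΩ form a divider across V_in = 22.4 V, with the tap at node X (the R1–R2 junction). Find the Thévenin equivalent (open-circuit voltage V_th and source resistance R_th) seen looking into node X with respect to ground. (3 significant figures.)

V_th ≈ 16.9 V, R_th ≈ 7.54 kΩ

With X open, the divider is unloaded: V_th = 22.4 × 30.6/40.60 = 16.88 V.
With V_in suppressed (replaced by a short), R_th = R1 ‖ R2 = (10.00 × 30.6)/(10.00 + 30.6) = 7.537 kΩ.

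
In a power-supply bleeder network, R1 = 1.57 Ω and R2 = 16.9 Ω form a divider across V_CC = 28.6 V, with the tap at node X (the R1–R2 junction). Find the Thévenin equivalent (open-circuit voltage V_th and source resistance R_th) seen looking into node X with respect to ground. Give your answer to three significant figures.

Open-circuit (no load on X): V_th = V_CC · R2/(R1 + R2) = 28.6 × 16.9/(1.570 + 16.9) = 26.17 V.
Looking into X with the source shorted: R_th = R1·R2/(R1+R2) = 1.570 × 16.9/18.47 = 1.437 Ω.

V_th ≈ 26.2 V, R_th ≈ 1.44 Ω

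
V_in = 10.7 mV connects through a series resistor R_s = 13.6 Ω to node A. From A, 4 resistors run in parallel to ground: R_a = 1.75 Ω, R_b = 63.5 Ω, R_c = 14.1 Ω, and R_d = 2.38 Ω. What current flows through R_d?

Combine the parallel branches: R_p = (1/1.75 + 1/63.5 + 1/14.1 + 1/2.38)⁻¹ = 0.9274 Ω.
V_A = 10.7 × 0.9274/14.53 = 0.6831 mV.
I(R_d) = V_A / R_d = 0.6831/2.38 = 0.2870 mA.
(Check via current divider: I_total = 0.7365 mA; share G_k/ΣG = 0.3897 → same result.)

I ≈ 0.287 mA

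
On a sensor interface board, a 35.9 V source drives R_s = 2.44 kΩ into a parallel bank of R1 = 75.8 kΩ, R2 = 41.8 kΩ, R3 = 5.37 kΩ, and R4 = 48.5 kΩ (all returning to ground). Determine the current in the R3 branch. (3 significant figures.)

I ≈ 4.19 mA

Parallel bank: R_p = 1/(1/75.8 + 1/41.8 + 1/5.37 + 1/48.5) = 4.099 kΩ.
Node voltage V_A = V_s · R_p/(R_s + R_p) = 35.9 × 0.6269 = 22.50 V.
Branch current I = V_A/R3 = 22.50/5.37 = 4.191 mA.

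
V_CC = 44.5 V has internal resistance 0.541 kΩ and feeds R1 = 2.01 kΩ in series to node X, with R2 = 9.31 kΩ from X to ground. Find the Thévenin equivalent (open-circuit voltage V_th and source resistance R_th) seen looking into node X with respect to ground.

V_th ≈ 34.9 V, R_th ≈ 2.00 kΩ

R1' = 0.541 + 2.01 = 2.551 kΩ (source resistance + R1).
V_th is the unloaded tap voltage: V_CC · R2/(R1'+R2) = 44.5 × 0.7849 = 34.93 V.
Zeroing V_CC shorts the top of R1' to ground, so R_th = R1' ‖ R2 = 2.002 kΩ.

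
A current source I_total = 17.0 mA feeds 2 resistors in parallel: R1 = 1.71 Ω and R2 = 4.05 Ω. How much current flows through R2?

With just two branches, the current splits inversely with resistance.
So I = 17.0 × 1.71/5.760 = 5.047 mA.

I ≈ 5.05 mA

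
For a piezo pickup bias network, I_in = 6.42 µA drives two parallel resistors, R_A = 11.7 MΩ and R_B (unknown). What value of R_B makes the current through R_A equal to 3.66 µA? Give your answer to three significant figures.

R_B ≈ 15.5 MΩ

In a two-way split, I_A/I_in = R_B/(R_A + R_B).
3.66/6.42 = R_B/(R_A + R_B) → R_B = R_A · (0.5701)/(1 − 0.5701) = 11.7 × 1.326 = 15.52 MΩ.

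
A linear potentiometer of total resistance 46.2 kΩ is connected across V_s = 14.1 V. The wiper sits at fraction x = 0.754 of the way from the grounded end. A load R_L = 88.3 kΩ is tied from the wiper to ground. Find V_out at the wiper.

V_out ≈ 9.69 V

The pot divides into 11.37 kΩ above the wiper and 34.83 kΩ below.
(x·R_p) ‖ R_L = 24.98 kΩ.
V_out = 14.1 × 24.98/(11.37 + 24.98) = 9.691 V.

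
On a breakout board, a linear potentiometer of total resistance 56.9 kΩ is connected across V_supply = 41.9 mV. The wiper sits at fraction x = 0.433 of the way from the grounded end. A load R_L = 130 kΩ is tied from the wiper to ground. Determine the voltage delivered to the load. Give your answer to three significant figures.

V_out ≈ 16.4 mV

Split the track: R_lower = x·R_p = 24.64 kΩ, R_upper = (1−x)·R_p = 32.26 kΩ.
(x·R_p) ‖ R_L = 20.71 kΩ.
Loaded-divider output: V_out = 41.9 × 0.3910 = 16.38 mV.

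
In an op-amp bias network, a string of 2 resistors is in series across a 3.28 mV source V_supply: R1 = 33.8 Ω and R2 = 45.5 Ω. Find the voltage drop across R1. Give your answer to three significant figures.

ΣR = 33.8 + 45.5 = 79.30 Ω.
By the voltage-divider rule, V = 3.28 × 33.80/79.30 = 1.398 mV.

V ≈ 1.40 mV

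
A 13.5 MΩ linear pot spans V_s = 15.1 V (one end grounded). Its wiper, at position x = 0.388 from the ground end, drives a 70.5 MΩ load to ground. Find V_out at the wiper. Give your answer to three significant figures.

V_out ≈ 5.60 V

The pot divides into 8.262 MΩ above the wiper and 5.238 MΩ below.
R_L loads the lower segment: effective lower R = 4.876 MΩ.
Loaded-divider output: V_out = 15.1 × 0.3711 = 5.604 V.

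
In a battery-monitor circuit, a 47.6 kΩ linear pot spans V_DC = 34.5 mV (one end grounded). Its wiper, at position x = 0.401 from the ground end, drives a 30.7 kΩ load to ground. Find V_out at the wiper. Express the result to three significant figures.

V_out ≈ 10.1 mV

Lower segment x·R_p = 19.09 kΩ; upper segment (1−x)·R_p = 28.51 kΩ.
Lower segment in parallel with the load: 19.09 ‖ 30.7 = 11.77 kΩ.
V_out = 34.5 × 11.77/(28.51 + 11.77) = 10.08 mV.
(Unloaded: V_out = x·V_DC = 13.8 mV.)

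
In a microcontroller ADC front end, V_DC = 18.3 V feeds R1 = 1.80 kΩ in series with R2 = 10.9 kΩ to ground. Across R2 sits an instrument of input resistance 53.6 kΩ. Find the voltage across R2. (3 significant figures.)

V_out ≈ 15.3 V

First combine the lower leg with the load: R2 ‖ R_L = 9.058 kΩ.
Then V_out = V_DC · R2'/(R1 + R2') = 18.3 × 9.058/10.86 = 15.27 V.
(Unloaded it would be 15.7 V; the load pulls it down.)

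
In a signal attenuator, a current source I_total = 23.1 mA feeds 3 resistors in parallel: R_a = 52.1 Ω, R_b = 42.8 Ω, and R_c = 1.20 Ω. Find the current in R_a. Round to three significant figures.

I ≈ 0.506 mA

Total conductance ΣG = 1/52.1 + 1/42.8 + 1/1.20 = 0.8759 (units of 1/Ω).
R_a takes the fraction G_k/ΣG = 0.01919/0.8759 = 0.02191, so I = 23.1 × 0.02191 = 0.5062 mA.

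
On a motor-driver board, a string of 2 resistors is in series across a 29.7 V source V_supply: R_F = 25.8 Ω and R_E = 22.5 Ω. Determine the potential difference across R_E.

V ≈ 13.8 V

ΣR = 25.8 + 22.5 = 48.30 Ω.
V = V_supply · R/ΣR = 29.7 × 0.4658 = 13.84 V.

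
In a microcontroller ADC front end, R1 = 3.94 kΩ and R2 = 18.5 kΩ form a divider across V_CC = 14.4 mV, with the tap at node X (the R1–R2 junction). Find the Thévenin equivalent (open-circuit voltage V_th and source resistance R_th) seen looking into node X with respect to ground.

V_th ≈ 11.9 mV, R_th ≈ 3.25 kΩ

With X open, the divider is unloaded: V_th = 14.4 × 18.5/22.44 = 11.87 mV.
Zeroing V_CC shorts the top of R1 to ground, so R_th = R1 ‖ R2 = 3.248 kΩ.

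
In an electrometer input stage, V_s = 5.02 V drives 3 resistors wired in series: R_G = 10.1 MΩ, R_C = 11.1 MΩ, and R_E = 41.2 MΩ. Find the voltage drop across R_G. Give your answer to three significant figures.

V ≈ 0.813 V

Total series resistance ΣR = 10.1 + 11.1 + 41.2 = 62.40 MΩ.
Voltage divider: V = V_s · (10.10 / 62.40) = 5.02 × 0.1619 = 0.8125 V.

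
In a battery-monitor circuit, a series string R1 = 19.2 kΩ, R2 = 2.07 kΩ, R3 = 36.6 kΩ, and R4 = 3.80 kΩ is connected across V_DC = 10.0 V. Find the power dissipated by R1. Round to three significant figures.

P ≈ 0.505 mW

ΣR = 61.67 kΩ → I = 10.0/61.67 = 0.1622 mA.
P(R1) = I²·R1 = (0.1622)² × 19.2 = 0.5048 mW.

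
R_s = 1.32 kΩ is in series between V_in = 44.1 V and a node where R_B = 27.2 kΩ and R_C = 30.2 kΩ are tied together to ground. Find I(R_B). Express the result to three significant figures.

I ≈ 1.48 mA

Equivalent of the parallel group: R_p = 14.31 kΩ.
V_A = 44.1 × 14.31/15.63 = 40.38 V.
Branch current I = V_A/R_B = 40.38/27.2 = 1.484 mA.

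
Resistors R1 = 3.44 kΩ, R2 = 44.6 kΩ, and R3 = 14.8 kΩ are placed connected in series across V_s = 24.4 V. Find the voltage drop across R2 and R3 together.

V ≈ 23.1 V

Total series resistance ΣR = 3.44 + 44.6 + 14.8 = 62.84 kΩ.
R_{R2..R3} = 44.6 + 14.8 = 59.40 kΩ.
V = V_s · R/ΣR = 24.4 × 0.9453 = 23.06 V.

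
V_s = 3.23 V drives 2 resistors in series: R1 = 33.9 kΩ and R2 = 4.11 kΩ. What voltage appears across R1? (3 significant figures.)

ΣR = 33.9 + 4.11 = 38.01 kΩ.
Voltage divider: V = V_s · (33.90 / 38.01) = 3.23 × 0.8919 = 2.881 V.

V ≈ 2.88 V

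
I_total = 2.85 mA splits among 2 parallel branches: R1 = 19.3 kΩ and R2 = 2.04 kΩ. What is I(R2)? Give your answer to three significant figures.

Two-branch current divider: I_k = I_total · R_other/(R_1 + R_2).
So I = 2.85 × 19.3/21.34 = 2.578 mA.

I ≈ 2.58 mA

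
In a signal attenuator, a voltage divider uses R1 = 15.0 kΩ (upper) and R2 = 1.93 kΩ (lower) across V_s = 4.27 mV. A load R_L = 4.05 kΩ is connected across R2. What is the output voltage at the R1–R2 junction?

V_out ≈ 0.342 mV

R2 ‖ R_L = (1.93 × 4.05)/(1.93 + 4.05) = 1.307 kΩ.
Voltage divider with the loaded lower leg: V_out = 4.27 × 1.307/(15.0 + 1.307) = 4.27 × 0.08016 = 0.3423 mV.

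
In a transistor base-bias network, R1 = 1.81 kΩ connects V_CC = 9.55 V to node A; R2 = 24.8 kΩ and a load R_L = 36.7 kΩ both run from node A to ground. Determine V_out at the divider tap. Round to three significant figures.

First combine the lower leg with the load: R2 ‖ R_L = 14.80 kΩ.
Then V_out = V_CC · R2'/(R1 + R2') = 9.55 × 14.80/16.61 = 8.509 V.

V_out ≈ 8.51 V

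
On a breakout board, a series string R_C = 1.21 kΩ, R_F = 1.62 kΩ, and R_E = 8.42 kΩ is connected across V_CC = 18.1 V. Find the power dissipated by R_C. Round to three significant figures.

Series current I = V_CC/ΣR = 18.1/11.25 = 1.609 mA.
P = I²R = 2.589 × 1.21 = 3.132 mW.

P ≈ 3.13 mW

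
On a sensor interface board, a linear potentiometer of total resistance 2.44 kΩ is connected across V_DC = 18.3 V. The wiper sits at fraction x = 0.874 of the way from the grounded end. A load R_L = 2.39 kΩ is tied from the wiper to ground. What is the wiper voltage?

V_out ≈ 14.4 V

Lower segment x·R_p = 2.133 kΩ; upper segment (1−x)·R_p = 0.3074 kΩ.
R_L loads the lower segment: effective lower R = 1.127 kΩ.
Loaded-divider output: V_out = 18.3 × 0.7857 = 14.38 V.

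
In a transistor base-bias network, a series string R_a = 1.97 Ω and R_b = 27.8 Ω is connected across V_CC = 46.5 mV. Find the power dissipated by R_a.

P ≈ 4.81 µW

The common current is I = 46.5/29.77 = 1.562 mA.
P(R_a) = I²·R_a = (1.562)² × 1.97 = 4.806 µW.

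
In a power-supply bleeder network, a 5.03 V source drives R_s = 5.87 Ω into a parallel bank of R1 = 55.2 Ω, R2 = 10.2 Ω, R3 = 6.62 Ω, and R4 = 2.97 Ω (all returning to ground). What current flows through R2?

I ≈ 0.109 A

Combine the parallel branches: R_p = (1/55.2 + 1/10.2 + 1/6.62 + 1/2.97)⁻¹ = 1.656 Ω.
V_A = 5.03 × 1.656/7.526 = 1.107 V.
Branch current I = V_A/R2 = 1.107/10.2 = 0.1085 A.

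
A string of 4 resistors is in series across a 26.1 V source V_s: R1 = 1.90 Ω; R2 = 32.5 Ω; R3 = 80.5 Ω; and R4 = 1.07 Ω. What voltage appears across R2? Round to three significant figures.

V ≈ 7.31 V

Series total: ΣR = 1.90 + 32.5 + 80.5 + 1.07 = 116.0 Ω.
Voltage divider: V = V_s · (32.50 / 116.0) = 26.1 × 0.2802 = 7.314 V.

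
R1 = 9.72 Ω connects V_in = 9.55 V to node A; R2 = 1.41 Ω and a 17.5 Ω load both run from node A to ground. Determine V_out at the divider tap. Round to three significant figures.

The load sits in parallel with R2, giving an effective lower resistance R2' = R2·R_L/(R2+R_L) = 1.305 Ω.
Voltage divider with the loaded lower leg: V_out = 9.55 × 1.305/(9.72 + 1.305) = 9.55 × 0.1184 = 1.130 V.

V_out ≈ 1.13 V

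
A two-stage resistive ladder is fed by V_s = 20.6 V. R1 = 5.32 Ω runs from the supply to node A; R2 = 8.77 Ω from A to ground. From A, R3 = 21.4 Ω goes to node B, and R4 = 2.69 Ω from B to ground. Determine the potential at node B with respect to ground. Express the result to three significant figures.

The second stage (R3 + R4 = 24.09 Ω) loads node A in parallel with R2.
Effective lower resistance at A: R2 ‖ 24.09 = 6.429 Ω.
V_A = 20.6 × 6.429/(5.32 + 6.429) = 11.27 V.
V_B = V_A × 0.1117 = 1.259 V.

V_B ≈ 1.26 V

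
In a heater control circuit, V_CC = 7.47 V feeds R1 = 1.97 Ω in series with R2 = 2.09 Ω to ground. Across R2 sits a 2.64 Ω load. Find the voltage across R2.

V_out ≈ 2.78 V

The load sits in parallel with R2, giving an effective lower resistance R2' = R2·R_L/(R2+R_L) = 1.167 Ω.
Now apply the divider: V_out = 7.47 × 0.3719 = 2.778 V.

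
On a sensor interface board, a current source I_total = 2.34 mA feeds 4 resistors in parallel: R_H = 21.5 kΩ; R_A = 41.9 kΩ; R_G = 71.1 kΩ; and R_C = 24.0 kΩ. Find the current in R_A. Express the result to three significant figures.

I ≈ 0.443 mA

Total conductance ΣG = 1/21.5 + 1/41.9 + 1/71.1 + 1/24.0 = 0.1261 (units of 1/kΩ).
By the current-divider rule, I = I_total · G_k/ΣG = 2.34 × 0.1893 = 0.4428 mA.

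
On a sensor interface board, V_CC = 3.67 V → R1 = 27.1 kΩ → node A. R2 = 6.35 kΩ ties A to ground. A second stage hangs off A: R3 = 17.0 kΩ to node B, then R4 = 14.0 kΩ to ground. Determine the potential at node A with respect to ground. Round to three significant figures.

Node A sees R2 in parallel with the series input of stage 2, R3 + R4 = 31.00 kΩ.
R2 ‖ (R3+R4) = 5.270 kΩ.
V_A = 3.67 × 5.270/(27.1 + 5.270) = 0.5975 V.

V_A ≈ 0.598 V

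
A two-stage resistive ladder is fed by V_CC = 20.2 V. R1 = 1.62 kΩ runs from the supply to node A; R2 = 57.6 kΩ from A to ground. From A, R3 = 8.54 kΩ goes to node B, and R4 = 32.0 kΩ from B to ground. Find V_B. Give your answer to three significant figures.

V_B ≈ 14.9 V

Looking into the second stage from A: R3 + R4 = 40.54 kΩ appears in parallel with R2.
Effective lower resistance at A: R2 ‖ 40.54 = 23.79 kΩ.
First divider: V_A = V_CC · 23.79/(1.62 + 23.79) = 18.91 V.
Stage 2 is unloaded, so V_B = V_A · R4/(R3+R4) = 18.91 × 32.0/40.54 = 14.93 V.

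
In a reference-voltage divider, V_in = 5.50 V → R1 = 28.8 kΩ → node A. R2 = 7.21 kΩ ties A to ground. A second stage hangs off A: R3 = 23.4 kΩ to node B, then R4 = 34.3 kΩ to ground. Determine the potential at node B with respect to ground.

V_B ≈ 0.595 V

Looking into the second stage from A: R3 + R4 = 57.70 kΩ appears in parallel with R2.
R2 ‖ (R3+R4) = 6.409 kΩ.
First divider: V_A = V_in · 6.409/(28.8 + 6.409) = 1.001 V.
Stage 2 is unloaded, so V_B = V_A · R4/(R3+R4) = 1.001 × 34.3/57.70 = 0.5951 V.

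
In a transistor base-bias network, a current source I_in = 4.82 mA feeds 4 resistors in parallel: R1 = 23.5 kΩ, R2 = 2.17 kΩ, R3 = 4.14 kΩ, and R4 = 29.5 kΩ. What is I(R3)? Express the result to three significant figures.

I ≈ 1.49 mA

ΣG = 1/23.5 + 1/2.17 + 1/4.14 + 1/29.5 = 0.7788.
By the current-divider rule, I = I_in · G_k/ΣG = 4.82 × 0.3101 = 1.495 mA.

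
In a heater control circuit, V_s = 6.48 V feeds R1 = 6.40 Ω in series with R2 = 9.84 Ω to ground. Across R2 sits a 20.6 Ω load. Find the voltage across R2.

V_out ≈ 3.30 V

The load sits in parallel with R2, giving an effective lower resistance R2' = R2·R_L/(R2+R_L) = 6.659 Ω.
Voltage divider with the loaded lower leg: V_out = 6.48 × 6.659/(6.40 + 6.659) = 6.48 × 0.5099 = 3.304 V.
(Unloaded it would be 3.93 V; the load pulls it down.)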